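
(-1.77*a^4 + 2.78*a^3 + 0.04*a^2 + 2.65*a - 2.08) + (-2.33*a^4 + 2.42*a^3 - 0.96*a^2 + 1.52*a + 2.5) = -4.1*a^4 + 5.2*a^3 - 0.92*a^2 + 4.17*a + 0.42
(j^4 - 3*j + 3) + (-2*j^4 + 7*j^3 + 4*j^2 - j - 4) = -j^4 + 7*j^3 + 4*j^2 - 4*j - 1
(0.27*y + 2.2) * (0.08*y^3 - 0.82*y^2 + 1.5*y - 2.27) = 0.0216*y^4 - 0.0454*y^3 - 1.399*y^2 + 2.6871*y - 4.994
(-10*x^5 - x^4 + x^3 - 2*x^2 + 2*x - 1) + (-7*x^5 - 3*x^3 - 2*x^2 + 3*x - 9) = -17*x^5 - x^4 - 2*x^3 - 4*x^2 + 5*x - 10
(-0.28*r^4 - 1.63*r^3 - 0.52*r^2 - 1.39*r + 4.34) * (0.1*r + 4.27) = -0.028*r^5 - 1.3586*r^4 - 7.0121*r^3 - 2.3594*r^2 - 5.5013*r + 18.5318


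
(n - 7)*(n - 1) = n^2 - 8*n + 7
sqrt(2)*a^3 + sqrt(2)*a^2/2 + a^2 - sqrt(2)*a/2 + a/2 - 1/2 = (a - 1/2)*(a + 1)*(sqrt(2)*a + 1)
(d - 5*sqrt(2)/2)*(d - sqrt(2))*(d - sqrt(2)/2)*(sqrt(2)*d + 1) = sqrt(2)*d^4 - 7*d^3 + 9*sqrt(2)*d^2/2 + 7*d/2 - 5*sqrt(2)/2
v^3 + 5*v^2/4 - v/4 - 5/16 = (v - 1/2)*(v + 1/2)*(v + 5/4)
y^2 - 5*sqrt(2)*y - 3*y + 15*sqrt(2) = (y - 3)*(y - 5*sqrt(2))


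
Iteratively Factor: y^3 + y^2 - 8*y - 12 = (y - 3)*(y^2 + 4*y + 4) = (y - 3)*(y + 2)*(y + 2)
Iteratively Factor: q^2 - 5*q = (q)*(q - 5)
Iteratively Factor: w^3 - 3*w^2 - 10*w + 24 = (w - 4)*(w^2 + w - 6) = (w - 4)*(w + 3)*(w - 2)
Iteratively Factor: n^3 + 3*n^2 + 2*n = (n + 2)*(n^2 + n) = n*(n + 2)*(n + 1)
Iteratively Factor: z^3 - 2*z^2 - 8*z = (z - 4)*(z^2 + 2*z) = z*(z - 4)*(z + 2)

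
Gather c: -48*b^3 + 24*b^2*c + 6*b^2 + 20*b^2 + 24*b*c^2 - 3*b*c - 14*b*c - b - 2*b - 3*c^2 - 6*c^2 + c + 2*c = -48*b^3 + 26*b^2 - 3*b + c^2*(24*b - 9) + c*(24*b^2 - 17*b + 3)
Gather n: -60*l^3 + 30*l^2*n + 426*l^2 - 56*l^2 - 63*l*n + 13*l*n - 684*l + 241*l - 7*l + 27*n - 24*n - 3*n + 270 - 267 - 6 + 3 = -60*l^3 + 370*l^2 - 450*l + n*(30*l^2 - 50*l)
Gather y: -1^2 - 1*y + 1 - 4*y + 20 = 20 - 5*y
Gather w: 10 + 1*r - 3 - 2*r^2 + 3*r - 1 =-2*r^2 + 4*r + 6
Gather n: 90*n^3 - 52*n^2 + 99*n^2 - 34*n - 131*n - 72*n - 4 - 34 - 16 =90*n^3 + 47*n^2 - 237*n - 54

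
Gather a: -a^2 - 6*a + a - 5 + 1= -a^2 - 5*a - 4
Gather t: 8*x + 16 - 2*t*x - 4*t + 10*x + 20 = t*(-2*x - 4) + 18*x + 36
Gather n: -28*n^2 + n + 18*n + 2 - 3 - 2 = -28*n^2 + 19*n - 3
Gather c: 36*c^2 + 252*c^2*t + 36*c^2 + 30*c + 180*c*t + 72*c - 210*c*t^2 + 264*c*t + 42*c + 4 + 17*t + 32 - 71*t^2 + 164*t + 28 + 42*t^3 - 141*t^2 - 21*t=c^2*(252*t + 72) + c*(-210*t^2 + 444*t + 144) + 42*t^3 - 212*t^2 + 160*t + 64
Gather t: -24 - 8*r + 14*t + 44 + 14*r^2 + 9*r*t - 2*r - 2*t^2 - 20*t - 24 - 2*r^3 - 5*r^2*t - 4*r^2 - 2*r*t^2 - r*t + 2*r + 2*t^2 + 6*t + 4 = -2*r^3 + 10*r^2 - 2*r*t^2 - 8*r + t*(-5*r^2 + 8*r)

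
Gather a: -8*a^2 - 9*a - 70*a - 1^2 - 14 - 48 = -8*a^2 - 79*a - 63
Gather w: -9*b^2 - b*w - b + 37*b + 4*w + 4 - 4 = -9*b^2 + 36*b + w*(4 - b)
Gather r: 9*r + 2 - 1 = 9*r + 1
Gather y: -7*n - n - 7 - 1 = -8*n - 8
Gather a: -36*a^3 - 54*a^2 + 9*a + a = -36*a^3 - 54*a^2 + 10*a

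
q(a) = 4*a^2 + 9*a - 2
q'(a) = 8*a + 9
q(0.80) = 7.76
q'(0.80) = 15.40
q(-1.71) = -5.69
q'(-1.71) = -4.68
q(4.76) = 131.47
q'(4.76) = 47.08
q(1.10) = 12.74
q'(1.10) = 17.80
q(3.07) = 63.33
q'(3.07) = 33.56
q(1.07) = 12.21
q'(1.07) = 17.56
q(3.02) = 61.66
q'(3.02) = 33.16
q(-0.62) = -6.04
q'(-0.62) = 4.04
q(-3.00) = 7.00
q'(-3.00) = -15.00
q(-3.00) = 7.00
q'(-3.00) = -15.00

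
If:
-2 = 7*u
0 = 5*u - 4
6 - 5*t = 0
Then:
No Solution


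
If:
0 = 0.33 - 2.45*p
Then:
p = 0.13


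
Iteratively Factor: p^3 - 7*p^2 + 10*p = (p)*(p^2 - 7*p + 10) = p*(p - 5)*(p - 2)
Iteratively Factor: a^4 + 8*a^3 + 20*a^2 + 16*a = (a + 4)*(a^3 + 4*a^2 + 4*a) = a*(a + 4)*(a^2 + 4*a + 4) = a*(a + 2)*(a + 4)*(a + 2)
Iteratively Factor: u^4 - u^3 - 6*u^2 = (u)*(u^3 - u^2 - 6*u) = u^2*(u^2 - u - 6) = u^2*(u - 3)*(u + 2)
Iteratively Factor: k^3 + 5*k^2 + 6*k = (k)*(k^2 + 5*k + 6) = k*(k + 2)*(k + 3)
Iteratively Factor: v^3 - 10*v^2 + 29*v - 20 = (v - 4)*(v^2 - 6*v + 5) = (v - 4)*(v - 1)*(v - 5)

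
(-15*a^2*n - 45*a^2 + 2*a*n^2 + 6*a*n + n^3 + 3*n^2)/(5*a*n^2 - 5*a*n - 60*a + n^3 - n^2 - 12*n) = (-3*a + n)/(n - 4)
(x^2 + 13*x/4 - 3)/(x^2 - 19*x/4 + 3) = (x + 4)/(x - 4)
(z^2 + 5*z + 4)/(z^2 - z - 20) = (z + 1)/(z - 5)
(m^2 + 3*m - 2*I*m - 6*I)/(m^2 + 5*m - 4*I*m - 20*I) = (m^2 + m*(3 - 2*I) - 6*I)/(m^2 + m*(5 - 4*I) - 20*I)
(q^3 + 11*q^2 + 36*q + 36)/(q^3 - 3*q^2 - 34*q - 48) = (q + 6)/(q - 8)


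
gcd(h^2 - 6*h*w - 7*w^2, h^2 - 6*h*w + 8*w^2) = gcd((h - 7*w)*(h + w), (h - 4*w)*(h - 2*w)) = 1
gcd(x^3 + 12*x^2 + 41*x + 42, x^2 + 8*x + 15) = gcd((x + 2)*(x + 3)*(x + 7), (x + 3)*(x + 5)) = x + 3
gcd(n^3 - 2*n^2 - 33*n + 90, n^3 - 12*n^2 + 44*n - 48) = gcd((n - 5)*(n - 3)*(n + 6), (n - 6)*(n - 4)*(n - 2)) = 1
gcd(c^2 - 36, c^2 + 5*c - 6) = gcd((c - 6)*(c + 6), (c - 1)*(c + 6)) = c + 6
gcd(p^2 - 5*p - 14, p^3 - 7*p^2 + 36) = p + 2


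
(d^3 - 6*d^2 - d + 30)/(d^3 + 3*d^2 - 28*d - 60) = (d - 3)/(d + 6)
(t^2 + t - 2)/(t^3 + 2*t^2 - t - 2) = 1/(t + 1)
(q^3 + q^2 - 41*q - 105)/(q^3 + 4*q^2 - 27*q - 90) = (q^2 - 2*q - 35)/(q^2 + q - 30)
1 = 1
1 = 1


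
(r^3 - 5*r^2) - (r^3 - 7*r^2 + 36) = 2*r^2 - 36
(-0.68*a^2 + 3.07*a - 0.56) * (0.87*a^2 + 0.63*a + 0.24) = -0.5916*a^4 + 2.2425*a^3 + 1.2837*a^2 + 0.384*a - 0.1344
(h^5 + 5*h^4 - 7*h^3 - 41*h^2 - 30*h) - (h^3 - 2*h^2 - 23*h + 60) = h^5 + 5*h^4 - 8*h^3 - 39*h^2 - 7*h - 60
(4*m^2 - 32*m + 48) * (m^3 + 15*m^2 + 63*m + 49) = 4*m^5 + 28*m^4 - 180*m^3 - 1100*m^2 + 1456*m + 2352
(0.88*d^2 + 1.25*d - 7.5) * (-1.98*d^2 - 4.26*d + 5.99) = -1.7424*d^4 - 6.2238*d^3 + 14.7962*d^2 + 39.4375*d - 44.925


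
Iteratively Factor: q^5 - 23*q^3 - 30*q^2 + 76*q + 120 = (q + 2)*(q^4 - 2*q^3 - 19*q^2 + 8*q + 60) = (q + 2)*(q + 3)*(q^3 - 5*q^2 - 4*q + 20) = (q + 2)^2*(q + 3)*(q^2 - 7*q + 10) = (q - 5)*(q + 2)^2*(q + 3)*(q - 2)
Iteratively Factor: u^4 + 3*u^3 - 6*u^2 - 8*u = (u - 2)*(u^3 + 5*u^2 + 4*u) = (u - 2)*(u + 1)*(u^2 + 4*u) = u*(u - 2)*(u + 1)*(u + 4)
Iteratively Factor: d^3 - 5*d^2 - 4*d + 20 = (d - 5)*(d^2 - 4) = (d - 5)*(d - 2)*(d + 2)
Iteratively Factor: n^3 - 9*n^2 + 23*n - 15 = (n - 3)*(n^2 - 6*n + 5) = (n - 5)*(n - 3)*(n - 1)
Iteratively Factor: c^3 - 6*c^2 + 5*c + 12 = (c - 3)*(c^2 - 3*c - 4) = (c - 4)*(c - 3)*(c + 1)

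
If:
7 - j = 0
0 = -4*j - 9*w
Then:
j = 7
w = -28/9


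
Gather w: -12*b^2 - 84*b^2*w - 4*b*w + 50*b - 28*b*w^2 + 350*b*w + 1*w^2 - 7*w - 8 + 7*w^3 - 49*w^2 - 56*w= -12*b^2 + 50*b + 7*w^3 + w^2*(-28*b - 48) + w*(-84*b^2 + 346*b - 63) - 8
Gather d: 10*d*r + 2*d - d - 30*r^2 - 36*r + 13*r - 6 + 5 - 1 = d*(10*r + 1) - 30*r^2 - 23*r - 2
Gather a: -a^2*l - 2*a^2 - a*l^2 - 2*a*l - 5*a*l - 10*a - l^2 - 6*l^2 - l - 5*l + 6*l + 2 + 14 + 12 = a^2*(-l - 2) + a*(-l^2 - 7*l - 10) - 7*l^2 + 28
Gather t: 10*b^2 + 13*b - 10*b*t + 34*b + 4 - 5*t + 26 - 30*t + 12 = 10*b^2 + 47*b + t*(-10*b - 35) + 42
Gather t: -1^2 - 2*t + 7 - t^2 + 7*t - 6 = -t^2 + 5*t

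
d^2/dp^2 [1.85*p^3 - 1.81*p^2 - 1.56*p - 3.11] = 11.1*p - 3.62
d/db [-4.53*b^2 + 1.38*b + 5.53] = 1.38 - 9.06*b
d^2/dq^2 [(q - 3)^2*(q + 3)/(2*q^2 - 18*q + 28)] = (31*q^3 - 171*q^2 + 237*q + 87)/(q^6 - 27*q^5 + 285*q^4 - 1485*q^3 + 3990*q^2 - 5292*q + 2744)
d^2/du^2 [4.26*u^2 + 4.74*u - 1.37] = 8.52000000000000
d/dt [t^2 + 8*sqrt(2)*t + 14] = 2*t + 8*sqrt(2)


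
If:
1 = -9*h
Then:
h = -1/9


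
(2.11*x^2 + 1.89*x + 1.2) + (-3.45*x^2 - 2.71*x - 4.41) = -1.34*x^2 - 0.82*x - 3.21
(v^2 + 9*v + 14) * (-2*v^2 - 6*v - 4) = -2*v^4 - 24*v^3 - 86*v^2 - 120*v - 56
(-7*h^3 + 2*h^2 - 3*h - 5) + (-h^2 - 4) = -7*h^3 + h^2 - 3*h - 9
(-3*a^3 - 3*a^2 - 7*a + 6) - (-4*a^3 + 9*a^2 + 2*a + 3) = a^3 - 12*a^2 - 9*a + 3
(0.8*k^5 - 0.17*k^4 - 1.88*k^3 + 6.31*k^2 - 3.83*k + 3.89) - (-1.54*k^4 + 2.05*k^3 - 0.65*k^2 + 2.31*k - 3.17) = 0.8*k^5 + 1.37*k^4 - 3.93*k^3 + 6.96*k^2 - 6.14*k + 7.06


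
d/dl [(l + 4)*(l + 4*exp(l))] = l + (l + 4)*(4*exp(l) + 1) + 4*exp(l)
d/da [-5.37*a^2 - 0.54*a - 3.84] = -10.74*a - 0.54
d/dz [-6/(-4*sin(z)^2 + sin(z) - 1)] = 6*(1 - 8*sin(z))*cos(z)/(4*sin(z)^2 - sin(z) + 1)^2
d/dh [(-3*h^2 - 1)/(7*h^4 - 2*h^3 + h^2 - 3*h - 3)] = (6*h*(-7*h^4 + 2*h^3 - h^2 + 3*h + 3) + (3*h^2 + 1)*(28*h^3 - 6*h^2 + 2*h - 3))/(-7*h^4 + 2*h^3 - h^2 + 3*h + 3)^2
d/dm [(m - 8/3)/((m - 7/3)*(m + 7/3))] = 9*(-9*m^2 + 48*m - 49)/(81*m^4 - 882*m^2 + 2401)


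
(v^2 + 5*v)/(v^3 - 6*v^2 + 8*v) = (v + 5)/(v^2 - 6*v + 8)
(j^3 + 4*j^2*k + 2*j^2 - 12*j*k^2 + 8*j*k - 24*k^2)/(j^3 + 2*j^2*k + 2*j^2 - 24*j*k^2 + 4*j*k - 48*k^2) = (j - 2*k)/(j - 4*k)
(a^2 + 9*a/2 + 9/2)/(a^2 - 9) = (a + 3/2)/(a - 3)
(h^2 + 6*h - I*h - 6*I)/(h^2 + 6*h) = (h - I)/h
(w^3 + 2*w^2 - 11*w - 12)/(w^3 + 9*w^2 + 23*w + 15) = (w^2 + w - 12)/(w^2 + 8*w + 15)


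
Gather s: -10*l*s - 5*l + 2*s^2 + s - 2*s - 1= -5*l + 2*s^2 + s*(-10*l - 1) - 1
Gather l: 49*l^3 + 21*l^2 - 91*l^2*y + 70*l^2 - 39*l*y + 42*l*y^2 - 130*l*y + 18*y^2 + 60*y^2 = 49*l^3 + l^2*(91 - 91*y) + l*(42*y^2 - 169*y) + 78*y^2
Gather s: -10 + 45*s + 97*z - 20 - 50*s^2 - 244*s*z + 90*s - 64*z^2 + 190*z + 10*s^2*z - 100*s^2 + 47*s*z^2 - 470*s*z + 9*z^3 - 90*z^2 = s^2*(10*z - 150) + s*(47*z^2 - 714*z + 135) + 9*z^3 - 154*z^2 + 287*z - 30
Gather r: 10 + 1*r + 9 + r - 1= 2*r + 18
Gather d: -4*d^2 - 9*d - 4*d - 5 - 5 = -4*d^2 - 13*d - 10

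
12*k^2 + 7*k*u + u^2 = (3*k + u)*(4*k + u)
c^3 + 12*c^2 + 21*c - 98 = (c - 2)*(c + 7)^2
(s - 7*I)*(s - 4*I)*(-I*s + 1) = -I*s^3 - 10*s^2 + 17*I*s - 28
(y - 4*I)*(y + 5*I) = y^2 + I*y + 20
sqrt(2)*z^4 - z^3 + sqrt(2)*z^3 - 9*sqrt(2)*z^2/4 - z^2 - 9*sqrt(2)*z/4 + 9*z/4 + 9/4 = (z - 3/2)*(z + 3/2)*(z - sqrt(2)/2)*(sqrt(2)*z + sqrt(2))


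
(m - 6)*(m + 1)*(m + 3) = m^3 - 2*m^2 - 21*m - 18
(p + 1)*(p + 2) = p^2 + 3*p + 2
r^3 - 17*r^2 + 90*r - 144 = (r - 8)*(r - 6)*(r - 3)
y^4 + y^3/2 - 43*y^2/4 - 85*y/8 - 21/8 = (y - 7/2)*(y + 1/2)^2*(y + 3)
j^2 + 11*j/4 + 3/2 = (j + 3/4)*(j + 2)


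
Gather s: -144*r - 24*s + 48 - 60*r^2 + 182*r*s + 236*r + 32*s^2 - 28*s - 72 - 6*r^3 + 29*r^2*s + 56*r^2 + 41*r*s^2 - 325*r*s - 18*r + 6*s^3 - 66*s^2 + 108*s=-6*r^3 - 4*r^2 + 74*r + 6*s^3 + s^2*(41*r - 34) + s*(29*r^2 - 143*r + 56) - 24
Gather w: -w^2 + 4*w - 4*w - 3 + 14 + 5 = 16 - w^2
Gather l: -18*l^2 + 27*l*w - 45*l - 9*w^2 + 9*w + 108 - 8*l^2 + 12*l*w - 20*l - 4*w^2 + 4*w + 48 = -26*l^2 + l*(39*w - 65) - 13*w^2 + 13*w + 156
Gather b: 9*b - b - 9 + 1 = 8*b - 8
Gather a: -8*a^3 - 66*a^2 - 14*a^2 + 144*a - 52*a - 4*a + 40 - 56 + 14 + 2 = -8*a^3 - 80*a^2 + 88*a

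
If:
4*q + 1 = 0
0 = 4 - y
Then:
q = -1/4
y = 4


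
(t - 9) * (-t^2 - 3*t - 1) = -t^3 + 6*t^2 + 26*t + 9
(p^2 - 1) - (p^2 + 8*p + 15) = -8*p - 16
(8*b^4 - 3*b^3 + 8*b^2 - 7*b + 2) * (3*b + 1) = 24*b^5 - b^4 + 21*b^3 - 13*b^2 - b + 2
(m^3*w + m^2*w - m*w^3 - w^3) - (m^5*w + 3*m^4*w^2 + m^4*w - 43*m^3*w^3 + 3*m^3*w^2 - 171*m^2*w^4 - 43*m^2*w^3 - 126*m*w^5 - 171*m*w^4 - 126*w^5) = -m^5*w - 3*m^4*w^2 - m^4*w + 43*m^3*w^3 - 3*m^3*w^2 + m^3*w + 171*m^2*w^4 + 43*m^2*w^3 + m^2*w + 126*m*w^5 + 171*m*w^4 - m*w^3 + 126*w^5 - w^3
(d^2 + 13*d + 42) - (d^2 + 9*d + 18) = 4*d + 24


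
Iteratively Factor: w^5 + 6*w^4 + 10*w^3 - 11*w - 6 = (w + 1)*(w^4 + 5*w^3 + 5*w^2 - 5*w - 6) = (w + 1)^2*(w^3 + 4*w^2 + w - 6) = (w - 1)*(w + 1)^2*(w^2 + 5*w + 6) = (w - 1)*(w + 1)^2*(w + 2)*(w + 3)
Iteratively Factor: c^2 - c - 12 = (c - 4)*(c + 3)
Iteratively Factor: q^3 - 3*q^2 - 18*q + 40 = (q + 4)*(q^2 - 7*q + 10) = (q - 2)*(q + 4)*(q - 5)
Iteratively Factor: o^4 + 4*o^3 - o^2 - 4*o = (o + 1)*(o^3 + 3*o^2 - 4*o) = o*(o + 1)*(o^2 + 3*o - 4) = o*(o + 1)*(o + 4)*(o - 1)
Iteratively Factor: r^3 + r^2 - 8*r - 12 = (r - 3)*(r^2 + 4*r + 4) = (r - 3)*(r + 2)*(r + 2)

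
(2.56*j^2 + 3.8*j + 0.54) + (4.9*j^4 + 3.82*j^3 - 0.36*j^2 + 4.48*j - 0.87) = 4.9*j^4 + 3.82*j^3 + 2.2*j^2 + 8.28*j - 0.33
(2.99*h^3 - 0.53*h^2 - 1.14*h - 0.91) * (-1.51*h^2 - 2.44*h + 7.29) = -4.5149*h^5 - 6.4953*h^4 + 24.8117*h^3 + 0.292*h^2 - 6.0902*h - 6.6339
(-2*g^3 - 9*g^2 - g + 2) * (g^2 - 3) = -2*g^5 - 9*g^4 + 5*g^3 + 29*g^2 + 3*g - 6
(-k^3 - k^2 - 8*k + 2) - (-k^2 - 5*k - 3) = -k^3 - 3*k + 5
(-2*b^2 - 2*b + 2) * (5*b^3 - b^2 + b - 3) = -10*b^5 - 8*b^4 + 10*b^3 + 2*b^2 + 8*b - 6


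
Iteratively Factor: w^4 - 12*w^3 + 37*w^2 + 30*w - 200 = (w + 2)*(w^3 - 14*w^2 + 65*w - 100) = (w - 5)*(w + 2)*(w^2 - 9*w + 20) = (w - 5)^2*(w + 2)*(w - 4)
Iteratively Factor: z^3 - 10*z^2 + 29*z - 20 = (z - 1)*(z^2 - 9*z + 20) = (z - 5)*(z - 1)*(z - 4)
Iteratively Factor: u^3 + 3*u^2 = (u)*(u^2 + 3*u) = u*(u + 3)*(u)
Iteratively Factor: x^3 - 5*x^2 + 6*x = (x - 3)*(x^2 - 2*x) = (x - 3)*(x - 2)*(x)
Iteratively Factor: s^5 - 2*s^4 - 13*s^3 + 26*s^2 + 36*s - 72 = (s - 2)*(s^4 - 13*s^2 + 36) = (s - 2)*(s + 3)*(s^3 - 3*s^2 - 4*s + 12) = (s - 2)^2*(s + 3)*(s^2 - s - 6) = (s - 2)^2*(s + 2)*(s + 3)*(s - 3)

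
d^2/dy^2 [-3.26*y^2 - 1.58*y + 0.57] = -6.52000000000000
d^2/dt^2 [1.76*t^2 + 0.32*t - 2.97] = 3.52000000000000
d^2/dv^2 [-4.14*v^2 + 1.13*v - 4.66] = -8.28000000000000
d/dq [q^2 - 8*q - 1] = 2*q - 8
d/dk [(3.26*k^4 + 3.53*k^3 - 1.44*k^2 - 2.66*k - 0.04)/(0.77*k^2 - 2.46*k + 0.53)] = (5.0204*k^5 - 21.3407*k^4 - 10.4564*k^3 + 11.2033*k^2 - 1.4648*k - 1.5082)/(0.5929*k^4 - 3.7884*k^3 + 6.8678*k^2 - 2.6076*k + 0.2809)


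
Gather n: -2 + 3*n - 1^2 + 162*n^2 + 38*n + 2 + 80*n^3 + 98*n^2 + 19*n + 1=80*n^3 + 260*n^2 + 60*n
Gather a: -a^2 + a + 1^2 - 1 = -a^2 + a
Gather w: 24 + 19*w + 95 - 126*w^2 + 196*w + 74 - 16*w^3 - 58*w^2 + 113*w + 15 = -16*w^3 - 184*w^2 + 328*w + 208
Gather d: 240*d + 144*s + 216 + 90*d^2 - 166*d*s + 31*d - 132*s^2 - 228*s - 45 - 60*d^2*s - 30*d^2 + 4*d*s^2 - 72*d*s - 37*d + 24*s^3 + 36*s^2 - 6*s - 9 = d^2*(60 - 60*s) + d*(4*s^2 - 238*s + 234) + 24*s^3 - 96*s^2 - 90*s + 162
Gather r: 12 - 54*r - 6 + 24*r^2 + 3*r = 24*r^2 - 51*r + 6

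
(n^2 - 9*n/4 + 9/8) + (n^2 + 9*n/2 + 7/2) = 2*n^2 + 9*n/4 + 37/8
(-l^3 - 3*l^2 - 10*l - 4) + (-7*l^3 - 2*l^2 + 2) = -8*l^3 - 5*l^2 - 10*l - 2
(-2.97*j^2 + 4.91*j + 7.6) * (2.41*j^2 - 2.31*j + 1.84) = -7.1577*j^4 + 18.6938*j^3 + 1.5091*j^2 - 8.5216*j + 13.984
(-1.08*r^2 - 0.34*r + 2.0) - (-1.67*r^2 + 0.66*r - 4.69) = 0.59*r^2 - 1.0*r + 6.69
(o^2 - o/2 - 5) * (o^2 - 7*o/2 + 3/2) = o^4 - 4*o^3 - 7*o^2/4 + 67*o/4 - 15/2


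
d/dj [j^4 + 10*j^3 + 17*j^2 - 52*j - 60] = 4*j^3 + 30*j^2 + 34*j - 52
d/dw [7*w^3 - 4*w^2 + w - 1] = 21*w^2 - 8*w + 1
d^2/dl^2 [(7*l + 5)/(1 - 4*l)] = -216/(4*l - 1)^3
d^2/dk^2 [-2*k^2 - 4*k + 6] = -4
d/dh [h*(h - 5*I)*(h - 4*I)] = 3*h^2 - 18*I*h - 20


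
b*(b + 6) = b^2 + 6*b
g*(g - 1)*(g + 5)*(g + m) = g^4 + g^3*m + 4*g^3 + 4*g^2*m - 5*g^2 - 5*g*m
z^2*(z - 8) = z^3 - 8*z^2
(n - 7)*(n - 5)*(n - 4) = n^3 - 16*n^2 + 83*n - 140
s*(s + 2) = s^2 + 2*s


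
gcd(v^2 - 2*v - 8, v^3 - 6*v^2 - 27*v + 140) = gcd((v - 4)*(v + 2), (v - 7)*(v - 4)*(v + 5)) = v - 4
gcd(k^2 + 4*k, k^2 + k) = k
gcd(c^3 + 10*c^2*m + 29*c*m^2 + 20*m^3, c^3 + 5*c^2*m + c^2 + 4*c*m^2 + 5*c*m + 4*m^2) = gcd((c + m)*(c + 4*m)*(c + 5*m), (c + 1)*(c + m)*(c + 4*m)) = c^2 + 5*c*m + 4*m^2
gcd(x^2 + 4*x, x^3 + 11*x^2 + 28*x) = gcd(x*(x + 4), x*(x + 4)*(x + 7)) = x^2 + 4*x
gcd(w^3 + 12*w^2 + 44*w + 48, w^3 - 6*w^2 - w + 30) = w + 2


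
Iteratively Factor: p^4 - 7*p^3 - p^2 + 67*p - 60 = (p - 1)*(p^3 - 6*p^2 - 7*p + 60) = (p - 5)*(p - 1)*(p^2 - p - 12) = (p - 5)*(p - 1)*(p + 3)*(p - 4)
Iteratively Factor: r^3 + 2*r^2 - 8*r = (r - 2)*(r^2 + 4*r) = (r - 2)*(r + 4)*(r)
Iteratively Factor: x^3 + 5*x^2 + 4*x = (x + 1)*(x^2 + 4*x) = x*(x + 1)*(x + 4)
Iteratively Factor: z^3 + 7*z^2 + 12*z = (z)*(z^2 + 7*z + 12) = z*(z + 3)*(z + 4)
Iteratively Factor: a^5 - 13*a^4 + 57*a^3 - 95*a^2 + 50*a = (a - 5)*(a^4 - 8*a^3 + 17*a^2 - 10*a) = (a - 5)*(a - 1)*(a^3 - 7*a^2 + 10*a) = (a - 5)^2*(a - 1)*(a^2 - 2*a) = a*(a - 5)^2*(a - 1)*(a - 2)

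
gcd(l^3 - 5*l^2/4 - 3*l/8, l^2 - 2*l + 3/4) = l - 3/2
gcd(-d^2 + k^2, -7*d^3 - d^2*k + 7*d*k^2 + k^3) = d^2 - k^2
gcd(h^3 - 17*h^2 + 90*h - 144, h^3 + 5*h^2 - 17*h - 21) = h - 3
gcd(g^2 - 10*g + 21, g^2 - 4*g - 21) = g - 7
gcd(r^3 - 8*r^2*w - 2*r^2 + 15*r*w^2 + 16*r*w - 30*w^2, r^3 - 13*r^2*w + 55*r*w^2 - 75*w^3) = r^2 - 8*r*w + 15*w^2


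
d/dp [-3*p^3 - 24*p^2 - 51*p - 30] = -9*p^2 - 48*p - 51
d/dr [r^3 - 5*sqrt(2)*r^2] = r*(3*r - 10*sqrt(2))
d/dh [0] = 0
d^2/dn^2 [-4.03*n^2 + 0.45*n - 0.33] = -8.06000000000000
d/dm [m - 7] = 1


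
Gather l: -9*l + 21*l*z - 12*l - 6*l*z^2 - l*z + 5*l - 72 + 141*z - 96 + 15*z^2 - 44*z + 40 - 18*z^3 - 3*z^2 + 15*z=l*(-6*z^2 + 20*z - 16) - 18*z^3 + 12*z^2 + 112*z - 128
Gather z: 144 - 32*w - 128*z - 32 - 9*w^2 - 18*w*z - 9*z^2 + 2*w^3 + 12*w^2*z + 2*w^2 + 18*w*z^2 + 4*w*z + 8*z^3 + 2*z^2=2*w^3 - 7*w^2 - 32*w + 8*z^3 + z^2*(18*w - 7) + z*(12*w^2 - 14*w - 128) + 112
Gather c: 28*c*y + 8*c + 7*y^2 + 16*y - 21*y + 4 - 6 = c*(28*y + 8) + 7*y^2 - 5*y - 2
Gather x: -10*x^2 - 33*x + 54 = -10*x^2 - 33*x + 54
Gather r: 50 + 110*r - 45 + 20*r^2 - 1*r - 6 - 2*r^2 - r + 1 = 18*r^2 + 108*r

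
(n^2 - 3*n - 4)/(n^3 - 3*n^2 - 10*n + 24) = (n + 1)/(n^2 + n - 6)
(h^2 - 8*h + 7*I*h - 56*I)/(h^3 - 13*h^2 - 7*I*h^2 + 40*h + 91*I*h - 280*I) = (h + 7*I)/(h^2 - h*(5 + 7*I) + 35*I)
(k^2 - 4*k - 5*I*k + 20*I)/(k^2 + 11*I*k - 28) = (k^2 - 4*k - 5*I*k + 20*I)/(k^2 + 11*I*k - 28)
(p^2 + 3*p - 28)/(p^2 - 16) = (p + 7)/(p + 4)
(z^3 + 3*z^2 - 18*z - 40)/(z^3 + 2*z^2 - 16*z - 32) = (z + 5)/(z + 4)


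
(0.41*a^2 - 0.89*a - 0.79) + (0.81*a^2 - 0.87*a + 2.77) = 1.22*a^2 - 1.76*a + 1.98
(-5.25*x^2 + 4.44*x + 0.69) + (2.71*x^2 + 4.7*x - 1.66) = -2.54*x^2 + 9.14*x - 0.97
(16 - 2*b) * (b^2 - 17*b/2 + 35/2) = -2*b^3 + 33*b^2 - 171*b + 280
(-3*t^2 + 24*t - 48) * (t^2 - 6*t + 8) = -3*t^4 + 42*t^3 - 216*t^2 + 480*t - 384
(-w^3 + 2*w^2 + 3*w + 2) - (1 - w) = -w^3 + 2*w^2 + 4*w + 1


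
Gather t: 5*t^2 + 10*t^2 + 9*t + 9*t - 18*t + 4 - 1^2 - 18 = 15*t^2 - 15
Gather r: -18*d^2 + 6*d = -18*d^2 + 6*d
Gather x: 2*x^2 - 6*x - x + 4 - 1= 2*x^2 - 7*x + 3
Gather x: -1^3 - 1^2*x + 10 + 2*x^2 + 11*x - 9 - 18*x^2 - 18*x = -16*x^2 - 8*x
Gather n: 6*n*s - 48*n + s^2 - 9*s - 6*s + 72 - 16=n*(6*s - 48) + s^2 - 15*s + 56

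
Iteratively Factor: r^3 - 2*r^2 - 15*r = (r + 3)*(r^2 - 5*r) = r*(r + 3)*(r - 5)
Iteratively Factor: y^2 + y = (y + 1)*(y)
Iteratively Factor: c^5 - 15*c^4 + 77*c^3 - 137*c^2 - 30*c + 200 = (c - 5)*(c^4 - 10*c^3 + 27*c^2 - 2*c - 40) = (c - 5)*(c - 2)*(c^3 - 8*c^2 + 11*c + 20) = (c - 5)*(c - 4)*(c - 2)*(c^2 - 4*c - 5) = (c - 5)*(c - 4)*(c - 2)*(c + 1)*(c - 5)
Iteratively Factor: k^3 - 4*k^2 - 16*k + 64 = (k - 4)*(k^2 - 16) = (k - 4)*(k + 4)*(k - 4)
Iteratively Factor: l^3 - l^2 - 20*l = (l + 4)*(l^2 - 5*l) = (l - 5)*(l + 4)*(l)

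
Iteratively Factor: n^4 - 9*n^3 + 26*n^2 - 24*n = (n - 4)*(n^3 - 5*n^2 + 6*n) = n*(n - 4)*(n^2 - 5*n + 6) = n*(n - 4)*(n - 3)*(n - 2)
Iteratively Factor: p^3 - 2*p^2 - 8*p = (p + 2)*(p^2 - 4*p) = p*(p + 2)*(p - 4)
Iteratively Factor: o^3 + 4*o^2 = (o)*(o^2 + 4*o) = o*(o + 4)*(o)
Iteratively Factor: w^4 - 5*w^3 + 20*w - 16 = (w - 4)*(w^3 - w^2 - 4*w + 4) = (w - 4)*(w - 2)*(w^2 + w - 2) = (w - 4)*(w - 2)*(w + 2)*(w - 1)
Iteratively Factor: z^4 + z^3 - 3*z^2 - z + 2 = (z - 1)*(z^3 + 2*z^2 - z - 2) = (z - 1)^2*(z^2 + 3*z + 2) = (z - 1)^2*(z + 2)*(z + 1)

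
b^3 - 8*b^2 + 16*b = b*(b - 4)^2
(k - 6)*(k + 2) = k^2 - 4*k - 12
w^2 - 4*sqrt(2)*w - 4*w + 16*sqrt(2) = (w - 4)*(w - 4*sqrt(2))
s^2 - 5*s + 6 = (s - 3)*(s - 2)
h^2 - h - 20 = (h - 5)*(h + 4)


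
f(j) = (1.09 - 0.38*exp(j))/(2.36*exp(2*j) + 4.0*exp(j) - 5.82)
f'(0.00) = -21.94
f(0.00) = 1.31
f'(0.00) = -21.94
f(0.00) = 1.31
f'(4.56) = 0.00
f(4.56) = -0.00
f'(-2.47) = -0.01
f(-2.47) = -0.19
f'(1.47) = -0.01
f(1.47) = -0.01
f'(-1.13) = -0.07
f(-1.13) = -0.23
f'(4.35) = 0.00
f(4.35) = -0.00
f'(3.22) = 0.00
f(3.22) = -0.01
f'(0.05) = -7.00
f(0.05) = 0.70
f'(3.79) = 0.00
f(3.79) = -0.00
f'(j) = (1.09 - 0.38*exp(j))*(-4.72*exp(2*j) - 4.0*exp(j))/(2.36*exp(2*j) + 4.0*exp(j) - 5.82)^2 - 0.38*exp(j)/(2.36*exp(2*j) + 4.0*exp(j) - 5.82)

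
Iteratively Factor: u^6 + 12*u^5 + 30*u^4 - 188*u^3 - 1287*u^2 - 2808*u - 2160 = (u - 5)*(u^5 + 17*u^4 + 115*u^3 + 387*u^2 + 648*u + 432) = (u - 5)*(u + 3)*(u^4 + 14*u^3 + 73*u^2 + 168*u + 144) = (u - 5)*(u + 3)^2*(u^3 + 11*u^2 + 40*u + 48) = (u - 5)*(u + 3)^2*(u + 4)*(u^2 + 7*u + 12) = (u - 5)*(u + 3)^2*(u + 4)^2*(u + 3)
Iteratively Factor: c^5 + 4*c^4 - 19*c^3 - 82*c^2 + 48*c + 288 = (c + 3)*(c^4 + c^3 - 22*c^2 - 16*c + 96) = (c + 3)^2*(c^3 - 2*c^2 - 16*c + 32) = (c - 2)*(c + 3)^2*(c^2 - 16) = (c - 4)*(c - 2)*(c + 3)^2*(c + 4)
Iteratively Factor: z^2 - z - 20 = (z + 4)*(z - 5)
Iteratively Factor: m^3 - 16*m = (m - 4)*(m^2 + 4*m) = (m - 4)*(m + 4)*(m)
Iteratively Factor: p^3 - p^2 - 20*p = (p)*(p^2 - p - 20) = p*(p + 4)*(p - 5)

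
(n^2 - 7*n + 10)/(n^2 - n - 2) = (n - 5)/(n + 1)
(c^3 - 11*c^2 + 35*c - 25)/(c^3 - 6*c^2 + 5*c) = (c - 5)/c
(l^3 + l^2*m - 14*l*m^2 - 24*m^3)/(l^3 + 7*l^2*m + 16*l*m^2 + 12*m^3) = (l - 4*m)/(l + 2*m)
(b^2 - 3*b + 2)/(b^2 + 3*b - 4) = (b - 2)/(b + 4)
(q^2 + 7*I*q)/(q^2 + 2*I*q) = (q + 7*I)/(q + 2*I)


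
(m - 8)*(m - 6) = m^2 - 14*m + 48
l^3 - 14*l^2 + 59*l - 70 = (l - 7)*(l - 5)*(l - 2)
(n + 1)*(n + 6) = n^2 + 7*n + 6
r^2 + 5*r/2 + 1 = (r + 1/2)*(r + 2)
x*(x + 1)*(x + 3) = x^3 + 4*x^2 + 3*x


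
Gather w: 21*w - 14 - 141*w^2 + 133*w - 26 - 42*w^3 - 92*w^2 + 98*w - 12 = -42*w^3 - 233*w^2 + 252*w - 52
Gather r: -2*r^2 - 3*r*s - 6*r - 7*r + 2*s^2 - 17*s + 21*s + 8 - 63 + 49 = -2*r^2 + r*(-3*s - 13) + 2*s^2 + 4*s - 6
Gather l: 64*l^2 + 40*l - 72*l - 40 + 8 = 64*l^2 - 32*l - 32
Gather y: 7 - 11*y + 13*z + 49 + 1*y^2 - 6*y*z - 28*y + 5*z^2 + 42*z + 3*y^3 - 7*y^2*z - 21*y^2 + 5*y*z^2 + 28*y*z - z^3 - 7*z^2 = 3*y^3 + y^2*(-7*z - 20) + y*(5*z^2 + 22*z - 39) - z^3 - 2*z^2 + 55*z + 56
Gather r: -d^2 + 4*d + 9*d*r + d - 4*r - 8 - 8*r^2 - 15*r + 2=-d^2 + 5*d - 8*r^2 + r*(9*d - 19) - 6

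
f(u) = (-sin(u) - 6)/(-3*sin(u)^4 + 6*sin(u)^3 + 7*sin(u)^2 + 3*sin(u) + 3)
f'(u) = (-sin(u) - 6)*(12*sin(u)^3*cos(u) - 18*sin(u)^2*cos(u) - 14*sin(u)*cos(u) - 3*cos(u))/(-3*sin(u)^4 + 6*sin(u)^3 + 7*sin(u)^2 + 3*sin(u) + 3)^2 - cos(u)/(-3*sin(u)^4 + 6*sin(u)^3 + 7*sin(u)^2 + 3*sin(u) + 3) = (-9*sin(u)^4 - 60*sin(u)^3 + 115*sin(u)^2 + 84*sin(u) + 15)*cos(u)/(-3*sin(u)^4 + 6*sin(u)^3 + 7*sin(u)^2 + 3*sin(u) + 3)^2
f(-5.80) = -1.02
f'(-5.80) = 1.58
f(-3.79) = -0.80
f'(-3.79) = -1.08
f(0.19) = -1.61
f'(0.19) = 2.29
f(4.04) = -5.55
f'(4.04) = -31.70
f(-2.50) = -2.65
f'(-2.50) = -3.39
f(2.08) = -0.52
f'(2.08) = -0.37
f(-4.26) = -0.50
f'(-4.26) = -0.31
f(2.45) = -0.75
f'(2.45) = -0.97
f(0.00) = -2.00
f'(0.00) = 1.67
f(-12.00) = -0.90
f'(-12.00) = 1.32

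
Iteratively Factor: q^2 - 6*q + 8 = (q - 2)*(q - 4)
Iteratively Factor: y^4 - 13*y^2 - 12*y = (y - 4)*(y^3 + 4*y^2 + 3*y) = y*(y - 4)*(y^2 + 4*y + 3) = y*(y - 4)*(y + 3)*(y + 1)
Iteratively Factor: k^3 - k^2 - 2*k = (k + 1)*(k^2 - 2*k) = k*(k + 1)*(k - 2)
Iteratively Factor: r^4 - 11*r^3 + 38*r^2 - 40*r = (r - 4)*(r^3 - 7*r^2 + 10*r) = (r - 5)*(r - 4)*(r^2 - 2*r) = (r - 5)*(r - 4)*(r - 2)*(r)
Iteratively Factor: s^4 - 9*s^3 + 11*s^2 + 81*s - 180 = (s - 5)*(s^3 - 4*s^2 - 9*s + 36) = (s - 5)*(s + 3)*(s^2 - 7*s + 12) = (s - 5)*(s - 4)*(s + 3)*(s - 3)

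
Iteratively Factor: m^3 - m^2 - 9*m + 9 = (m + 3)*(m^2 - 4*m + 3) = (m - 3)*(m + 3)*(m - 1)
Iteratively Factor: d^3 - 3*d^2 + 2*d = (d - 2)*(d^2 - d) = (d - 2)*(d - 1)*(d)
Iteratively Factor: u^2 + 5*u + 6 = (u + 2)*(u + 3)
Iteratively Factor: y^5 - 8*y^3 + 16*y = (y + 2)*(y^4 - 2*y^3 - 4*y^2 + 8*y) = (y - 2)*(y + 2)*(y^3 - 4*y) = (y - 2)*(y + 2)^2*(y^2 - 2*y) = y*(y - 2)*(y + 2)^2*(y - 2)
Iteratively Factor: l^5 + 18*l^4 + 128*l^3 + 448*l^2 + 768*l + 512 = (l + 4)*(l^4 + 14*l^3 + 72*l^2 + 160*l + 128) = (l + 2)*(l + 4)*(l^3 + 12*l^2 + 48*l + 64) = (l + 2)*(l + 4)^2*(l^2 + 8*l + 16) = (l + 2)*(l + 4)^3*(l + 4)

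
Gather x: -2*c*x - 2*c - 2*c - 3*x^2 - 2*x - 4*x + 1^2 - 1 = -4*c - 3*x^2 + x*(-2*c - 6)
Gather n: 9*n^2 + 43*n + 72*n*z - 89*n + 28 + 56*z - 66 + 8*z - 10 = 9*n^2 + n*(72*z - 46) + 64*z - 48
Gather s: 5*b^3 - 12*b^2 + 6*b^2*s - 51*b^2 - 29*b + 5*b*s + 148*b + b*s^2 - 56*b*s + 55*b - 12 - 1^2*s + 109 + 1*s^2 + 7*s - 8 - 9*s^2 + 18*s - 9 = 5*b^3 - 63*b^2 + 174*b + s^2*(b - 8) + s*(6*b^2 - 51*b + 24) + 80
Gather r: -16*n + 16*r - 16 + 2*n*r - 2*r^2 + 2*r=-16*n - 2*r^2 + r*(2*n + 18) - 16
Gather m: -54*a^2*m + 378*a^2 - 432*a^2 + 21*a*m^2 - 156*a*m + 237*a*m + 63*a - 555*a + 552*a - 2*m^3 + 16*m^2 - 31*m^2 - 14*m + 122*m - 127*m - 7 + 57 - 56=-54*a^2 + 60*a - 2*m^3 + m^2*(21*a - 15) + m*(-54*a^2 + 81*a - 19) - 6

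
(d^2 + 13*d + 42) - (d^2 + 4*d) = 9*d + 42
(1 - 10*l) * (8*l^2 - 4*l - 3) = -80*l^3 + 48*l^2 + 26*l - 3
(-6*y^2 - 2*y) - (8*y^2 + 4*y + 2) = -14*y^2 - 6*y - 2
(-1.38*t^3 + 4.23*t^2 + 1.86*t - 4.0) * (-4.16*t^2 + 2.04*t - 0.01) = 5.7408*t^5 - 20.412*t^4 + 0.9054*t^3 + 20.3921*t^2 - 8.1786*t + 0.04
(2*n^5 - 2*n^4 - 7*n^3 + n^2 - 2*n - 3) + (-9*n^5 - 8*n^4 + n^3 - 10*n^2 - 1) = -7*n^5 - 10*n^4 - 6*n^3 - 9*n^2 - 2*n - 4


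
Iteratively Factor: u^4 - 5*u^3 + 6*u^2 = (u)*(u^3 - 5*u^2 + 6*u) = u^2*(u^2 - 5*u + 6) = u^2*(u - 2)*(u - 3)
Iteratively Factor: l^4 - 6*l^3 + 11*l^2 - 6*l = (l - 1)*(l^3 - 5*l^2 + 6*l) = l*(l - 1)*(l^2 - 5*l + 6) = l*(l - 3)*(l - 1)*(l - 2)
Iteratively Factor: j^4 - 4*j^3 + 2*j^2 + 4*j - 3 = (j - 1)*(j^3 - 3*j^2 - j + 3) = (j - 1)^2*(j^2 - 2*j - 3) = (j - 3)*(j - 1)^2*(j + 1)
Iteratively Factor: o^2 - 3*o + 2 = (o - 1)*(o - 2)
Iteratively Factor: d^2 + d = (d)*(d + 1)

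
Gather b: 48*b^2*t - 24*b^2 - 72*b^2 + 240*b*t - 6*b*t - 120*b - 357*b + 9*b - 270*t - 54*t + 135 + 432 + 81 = b^2*(48*t - 96) + b*(234*t - 468) - 324*t + 648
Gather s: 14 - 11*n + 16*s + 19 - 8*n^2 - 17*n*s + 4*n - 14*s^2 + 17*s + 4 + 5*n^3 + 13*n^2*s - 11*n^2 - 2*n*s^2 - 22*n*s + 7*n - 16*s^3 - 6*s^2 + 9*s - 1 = 5*n^3 - 19*n^2 - 16*s^3 + s^2*(-2*n - 20) + s*(13*n^2 - 39*n + 42) + 36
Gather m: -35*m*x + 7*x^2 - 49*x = -35*m*x + 7*x^2 - 49*x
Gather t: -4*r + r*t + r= r*t - 3*r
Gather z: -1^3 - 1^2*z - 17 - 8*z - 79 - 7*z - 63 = -16*z - 160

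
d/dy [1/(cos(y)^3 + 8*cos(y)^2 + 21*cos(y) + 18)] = (3*cos(y) + 7)*sin(y)/((cos(y) + 2)^2*(cos(y) + 3)^3)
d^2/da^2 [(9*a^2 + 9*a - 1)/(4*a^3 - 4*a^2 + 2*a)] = (36*a^6 + 108*a^5 - 186*a^4 + 68*a^3 - 18*a^2 + 6*a - 1)/(a^3*(8*a^6 - 24*a^5 + 36*a^4 - 32*a^3 + 18*a^2 - 6*a + 1))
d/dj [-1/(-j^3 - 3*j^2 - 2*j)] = (-3*j^2 - 6*j - 2)/(j^2*(j^2 + 3*j + 2)^2)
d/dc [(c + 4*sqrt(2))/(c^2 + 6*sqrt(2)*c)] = (-c^2 - 8*sqrt(2)*c - 48)/(c^2*(c^2 + 12*sqrt(2)*c + 72))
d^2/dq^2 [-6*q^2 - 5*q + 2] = -12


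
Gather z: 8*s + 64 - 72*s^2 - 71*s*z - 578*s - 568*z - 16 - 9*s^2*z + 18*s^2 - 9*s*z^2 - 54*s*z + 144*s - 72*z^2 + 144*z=-54*s^2 - 426*s + z^2*(-9*s - 72) + z*(-9*s^2 - 125*s - 424) + 48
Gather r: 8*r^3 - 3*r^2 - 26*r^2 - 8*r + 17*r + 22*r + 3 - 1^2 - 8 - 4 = 8*r^3 - 29*r^2 + 31*r - 10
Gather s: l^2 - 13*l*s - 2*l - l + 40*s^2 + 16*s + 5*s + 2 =l^2 - 3*l + 40*s^2 + s*(21 - 13*l) + 2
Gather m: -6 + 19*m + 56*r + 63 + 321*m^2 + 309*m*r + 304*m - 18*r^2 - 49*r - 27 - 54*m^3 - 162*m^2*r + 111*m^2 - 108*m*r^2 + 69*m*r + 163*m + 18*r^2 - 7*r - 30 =-54*m^3 + m^2*(432 - 162*r) + m*(-108*r^2 + 378*r + 486)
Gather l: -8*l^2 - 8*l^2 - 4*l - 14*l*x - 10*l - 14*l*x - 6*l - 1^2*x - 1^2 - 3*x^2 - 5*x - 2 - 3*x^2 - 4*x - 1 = -16*l^2 + l*(-28*x - 20) - 6*x^2 - 10*x - 4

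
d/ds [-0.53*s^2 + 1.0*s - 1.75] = 1.0 - 1.06*s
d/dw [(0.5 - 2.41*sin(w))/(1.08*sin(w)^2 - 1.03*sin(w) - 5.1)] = (2.6028*sin(w)^2 - 1.08*sin(w) + 12.806)*cos(w)/(1.1664*sin(w)^4 - 2.2248*sin(w)^3 - 9.9551*sin(w)^2 + 10.506*sin(w) + 26.01)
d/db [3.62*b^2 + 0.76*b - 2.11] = 7.24*b + 0.76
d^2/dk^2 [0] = 0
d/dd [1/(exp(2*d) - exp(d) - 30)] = (1 - 2*exp(d))*exp(d)/(-exp(2*d) + exp(d) + 30)^2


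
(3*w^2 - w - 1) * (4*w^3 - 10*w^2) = 12*w^5 - 34*w^4 + 6*w^3 + 10*w^2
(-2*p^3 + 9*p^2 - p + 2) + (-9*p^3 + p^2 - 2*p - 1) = -11*p^3 + 10*p^2 - 3*p + 1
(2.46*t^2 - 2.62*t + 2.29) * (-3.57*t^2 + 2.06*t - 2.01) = -8.7822*t^4 + 14.421*t^3 - 18.5171*t^2 + 9.9836*t - 4.6029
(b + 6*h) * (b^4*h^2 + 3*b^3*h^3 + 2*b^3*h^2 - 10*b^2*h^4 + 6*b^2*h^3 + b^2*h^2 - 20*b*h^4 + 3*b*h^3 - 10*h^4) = b^5*h^2 + 9*b^4*h^3 + 2*b^4*h^2 + 8*b^3*h^4 + 18*b^3*h^3 + b^3*h^2 - 60*b^2*h^5 + 16*b^2*h^4 + 9*b^2*h^3 - 120*b*h^5 + 8*b*h^4 - 60*h^5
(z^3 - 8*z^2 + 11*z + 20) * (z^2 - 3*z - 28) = z^5 - 11*z^4 + 7*z^3 + 211*z^2 - 368*z - 560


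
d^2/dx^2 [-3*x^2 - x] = -6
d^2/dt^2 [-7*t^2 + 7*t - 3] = -14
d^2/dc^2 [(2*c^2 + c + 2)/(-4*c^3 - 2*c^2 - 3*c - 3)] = 2*(-32*c^6 - 48*c^5 - 144*c^4 + 60*c^3 + 12*c^2 + 54*c - 15)/(64*c^9 + 96*c^8 + 192*c^7 + 296*c^6 + 288*c^5 + 306*c^4 + 243*c^3 + 135*c^2 + 81*c + 27)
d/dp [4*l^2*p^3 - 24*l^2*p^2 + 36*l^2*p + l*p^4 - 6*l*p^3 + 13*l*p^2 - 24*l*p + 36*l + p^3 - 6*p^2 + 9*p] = 12*l^2*p^2 - 48*l^2*p + 36*l^2 + 4*l*p^3 - 18*l*p^2 + 26*l*p - 24*l + 3*p^2 - 12*p + 9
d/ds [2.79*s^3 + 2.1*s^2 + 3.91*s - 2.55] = 8.37*s^2 + 4.2*s + 3.91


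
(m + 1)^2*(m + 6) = m^3 + 8*m^2 + 13*m + 6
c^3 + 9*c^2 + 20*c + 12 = (c + 1)*(c + 2)*(c + 6)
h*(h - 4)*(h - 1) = h^3 - 5*h^2 + 4*h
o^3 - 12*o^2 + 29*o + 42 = (o - 7)*(o - 6)*(o + 1)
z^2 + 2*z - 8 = (z - 2)*(z + 4)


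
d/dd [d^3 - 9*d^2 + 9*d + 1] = 3*d^2 - 18*d + 9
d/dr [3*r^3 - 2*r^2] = r*(9*r - 4)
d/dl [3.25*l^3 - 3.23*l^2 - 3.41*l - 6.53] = 9.75*l^2 - 6.46*l - 3.41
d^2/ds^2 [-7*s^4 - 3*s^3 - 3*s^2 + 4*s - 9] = -84*s^2 - 18*s - 6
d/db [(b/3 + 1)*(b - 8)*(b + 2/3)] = b^2 - 26*b/9 - 82/9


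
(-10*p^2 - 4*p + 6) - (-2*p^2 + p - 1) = -8*p^2 - 5*p + 7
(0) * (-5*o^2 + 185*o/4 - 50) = 0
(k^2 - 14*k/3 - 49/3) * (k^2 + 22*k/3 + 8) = k^4 + 8*k^3/3 - 383*k^2/9 - 1414*k/9 - 392/3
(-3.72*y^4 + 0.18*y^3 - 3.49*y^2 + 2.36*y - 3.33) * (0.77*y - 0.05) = -2.8644*y^5 + 0.3246*y^4 - 2.6963*y^3 + 1.9917*y^2 - 2.6821*y + 0.1665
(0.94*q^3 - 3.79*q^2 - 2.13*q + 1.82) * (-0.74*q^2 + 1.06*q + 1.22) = -0.6956*q^5 + 3.801*q^4 - 1.2944*q^3 - 8.2284*q^2 - 0.6694*q + 2.2204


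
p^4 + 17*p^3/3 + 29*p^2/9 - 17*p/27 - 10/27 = (p - 1/3)*(p + 1/3)*(p + 2/3)*(p + 5)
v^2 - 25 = (v - 5)*(v + 5)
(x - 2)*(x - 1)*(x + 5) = x^3 + 2*x^2 - 13*x + 10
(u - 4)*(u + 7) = u^2 + 3*u - 28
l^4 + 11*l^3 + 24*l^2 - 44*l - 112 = (l - 2)*(l + 2)*(l + 4)*(l + 7)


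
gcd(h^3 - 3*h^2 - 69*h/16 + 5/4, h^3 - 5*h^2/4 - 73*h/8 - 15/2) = h^2 - 11*h/4 - 5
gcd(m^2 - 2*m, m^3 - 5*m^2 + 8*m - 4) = m - 2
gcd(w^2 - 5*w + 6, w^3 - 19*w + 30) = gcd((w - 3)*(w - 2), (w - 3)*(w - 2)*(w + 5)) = w^2 - 5*w + 6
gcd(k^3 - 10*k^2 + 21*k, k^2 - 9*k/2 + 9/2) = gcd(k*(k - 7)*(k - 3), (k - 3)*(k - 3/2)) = k - 3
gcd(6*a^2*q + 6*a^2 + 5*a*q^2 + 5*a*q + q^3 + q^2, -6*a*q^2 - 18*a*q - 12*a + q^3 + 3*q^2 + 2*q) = q + 1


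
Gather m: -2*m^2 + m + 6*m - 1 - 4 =-2*m^2 + 7*m - 5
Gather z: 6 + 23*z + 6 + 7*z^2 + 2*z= 7*z^2 + 25*z + 12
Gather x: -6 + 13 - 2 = 5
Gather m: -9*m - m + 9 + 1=10 - 10*m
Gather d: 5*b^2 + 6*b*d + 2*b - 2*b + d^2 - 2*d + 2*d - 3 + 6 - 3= 5*b^2 + 6*b*d + d^2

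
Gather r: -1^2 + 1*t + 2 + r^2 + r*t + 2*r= r^2 + r*(t + 2) + t + 1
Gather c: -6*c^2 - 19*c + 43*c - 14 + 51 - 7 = -6*c^2 + 24*c + 30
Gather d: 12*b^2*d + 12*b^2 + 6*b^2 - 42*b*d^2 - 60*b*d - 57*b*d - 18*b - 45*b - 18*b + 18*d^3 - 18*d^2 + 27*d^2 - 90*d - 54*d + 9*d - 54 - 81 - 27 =18*b^2 - 81*b + 18*d^3 + d^2*(9 - 42*b) + d*(12*b^2 - 117*b - 135) - 162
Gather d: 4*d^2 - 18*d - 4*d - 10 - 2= 4*d^2 - 22*d - 12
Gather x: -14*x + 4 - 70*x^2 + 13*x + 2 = -70*x^2 - x + 6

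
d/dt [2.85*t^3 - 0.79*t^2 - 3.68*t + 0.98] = 8.55*t^2 - 1.58*t - 3.68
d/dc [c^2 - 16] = 2*c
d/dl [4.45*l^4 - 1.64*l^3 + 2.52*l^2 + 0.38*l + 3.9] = 17.8*l^3 - 4.92*l^2 + 5.04*l + 0.38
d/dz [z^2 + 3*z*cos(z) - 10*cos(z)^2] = -3*z*sin(z) + 2*z + 10*sin(2*z) + 3*cos(z)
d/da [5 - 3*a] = -3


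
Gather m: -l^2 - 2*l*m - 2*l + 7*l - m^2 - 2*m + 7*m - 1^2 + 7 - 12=-l^2 + 5*l - m^2 + m*(5 - 2*l) - 6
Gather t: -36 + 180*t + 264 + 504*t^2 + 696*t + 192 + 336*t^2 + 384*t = 840*t^2 + 1260*t + 420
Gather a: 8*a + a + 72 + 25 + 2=9*a + 99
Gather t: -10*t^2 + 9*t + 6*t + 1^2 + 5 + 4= -10*t^2 + 15*t + 10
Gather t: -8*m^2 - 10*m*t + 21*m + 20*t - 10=-8*m^2 + 21*m + t*(20 - 10*m) - 10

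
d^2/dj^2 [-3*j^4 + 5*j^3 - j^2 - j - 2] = -36*j^2 + 30*j - 2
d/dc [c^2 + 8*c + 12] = 2*c + 8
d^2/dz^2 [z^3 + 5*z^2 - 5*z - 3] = 6*z + 10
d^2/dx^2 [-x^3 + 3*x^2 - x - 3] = 6 - 6*x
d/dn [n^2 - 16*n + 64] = 2*n - 16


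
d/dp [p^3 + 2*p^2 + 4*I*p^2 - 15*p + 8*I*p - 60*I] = 3*p^2 + p*(4 + 8*I) - 15 + 8*I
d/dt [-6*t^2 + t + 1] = 1 - 12*t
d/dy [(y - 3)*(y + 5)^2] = (y + 5)*(3*y - 1)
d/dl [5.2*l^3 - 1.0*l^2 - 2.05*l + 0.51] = 15.6*l^2 - 2.0*l - 2.05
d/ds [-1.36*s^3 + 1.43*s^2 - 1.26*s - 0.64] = -4.08*s^2 + 2.86*s - 1.26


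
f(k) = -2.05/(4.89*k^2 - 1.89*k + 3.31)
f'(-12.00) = -0.00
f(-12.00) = -0.00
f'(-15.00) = -0.00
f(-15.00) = -0.00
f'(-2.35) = -0.04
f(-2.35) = -0.06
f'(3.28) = 0.03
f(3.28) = -0.04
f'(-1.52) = -0.11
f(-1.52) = -0.12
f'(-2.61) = -0.03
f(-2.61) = -0.05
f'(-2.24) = -0.05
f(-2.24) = -0.06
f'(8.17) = 0.00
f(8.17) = -0.01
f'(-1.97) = -0.06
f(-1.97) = -0.08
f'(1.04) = 0.39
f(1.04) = -0.31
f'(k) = -2.05*(1.89 - 9.78*k)/(4.89*k^2 - 1.89*k + 3.31)^2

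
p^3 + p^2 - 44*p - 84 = (p - 7)*(p + 2)*(p + 6)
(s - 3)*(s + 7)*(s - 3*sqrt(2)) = s^3 - 3*sqrt(2)*s^2 + 4*s^2 - 21*s - 12*sqrt(2)*s + 63*sqrt(2)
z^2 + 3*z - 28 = (z - 4)*(z + 7)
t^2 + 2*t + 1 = (t + 1)^2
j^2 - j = j*(j - 1)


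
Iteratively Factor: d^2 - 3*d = (d - 3)*(d)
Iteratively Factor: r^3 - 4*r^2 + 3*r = (r)*(r^2 - 4*r + 3) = r*(r - 1)*(r - 3)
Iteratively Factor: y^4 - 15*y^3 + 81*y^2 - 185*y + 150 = (y - 5)*(y^3 - 10*y^2 + 31*y - 30) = (y - 5)*(y - 2)*(y^2 - 8*y + 15) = (y - 5)*(y - 3)*(y - 2)*(y - 5)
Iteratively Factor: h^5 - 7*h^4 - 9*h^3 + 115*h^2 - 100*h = (h)*(h^4 - 7*h^3 - 9*h^2 + 115*h - 100) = h*(h - 1)*(h^3 - 6*h^2 - 15*h + 100) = h*(h - 5)*(h - 1)*(h^2 - h - 20) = h*(h - 5)*(h - 1)*(h + 4)*(h - 5)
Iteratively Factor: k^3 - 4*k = (k)*(k^2 - 4) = k*(k - 2)*(k + 2)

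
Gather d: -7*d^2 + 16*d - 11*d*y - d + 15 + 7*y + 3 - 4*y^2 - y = -7*d^2 + d*(15 - 11*y) - 4*y^2 + 6*y + 18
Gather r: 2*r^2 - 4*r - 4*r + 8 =2*r^2 - 8*r + 8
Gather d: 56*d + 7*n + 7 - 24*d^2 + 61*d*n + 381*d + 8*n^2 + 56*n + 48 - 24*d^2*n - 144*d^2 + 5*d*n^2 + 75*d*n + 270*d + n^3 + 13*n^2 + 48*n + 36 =d^2*(-24*n - 168) + d*(5*n^2 + 136*n + 707) + n^3 + 21*n^2 + 111*n + 91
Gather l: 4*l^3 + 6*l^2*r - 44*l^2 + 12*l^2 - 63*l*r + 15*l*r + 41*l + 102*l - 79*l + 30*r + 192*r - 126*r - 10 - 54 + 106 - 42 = 4*l^3 + l^2*(6*r - 32) + l*(64 - 48*r) + 96*r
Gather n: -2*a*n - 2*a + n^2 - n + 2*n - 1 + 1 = -2*a + n^2 + n*(1 - 2*a)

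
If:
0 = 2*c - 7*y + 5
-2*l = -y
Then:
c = 7*y/2 - 5/2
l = y/2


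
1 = 1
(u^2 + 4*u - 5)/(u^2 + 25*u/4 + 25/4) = 4*(u - 1)/(4*u + 5)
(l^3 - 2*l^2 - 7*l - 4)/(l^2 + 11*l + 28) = (l^3 - 2*l^2 - 7*l - 4)/(l^2 + 11*l + 28)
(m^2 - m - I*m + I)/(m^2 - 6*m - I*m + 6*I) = (m - 1)/(m - 6)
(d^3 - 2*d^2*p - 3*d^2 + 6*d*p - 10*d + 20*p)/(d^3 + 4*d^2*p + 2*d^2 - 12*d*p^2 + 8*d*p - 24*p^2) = (d - 5)/(d + 6*p)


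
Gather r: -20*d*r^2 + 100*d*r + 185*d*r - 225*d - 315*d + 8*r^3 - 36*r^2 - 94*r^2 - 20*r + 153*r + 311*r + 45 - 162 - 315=-540*d + 8*r^3 + r^2*(-20*d - 130) + r*(285*d + 444) - 432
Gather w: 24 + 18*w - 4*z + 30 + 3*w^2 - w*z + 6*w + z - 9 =3*w^2 + w*(24 - z) - 3*z + 45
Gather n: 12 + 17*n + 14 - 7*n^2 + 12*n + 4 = -7*n^2 + 29*n + 30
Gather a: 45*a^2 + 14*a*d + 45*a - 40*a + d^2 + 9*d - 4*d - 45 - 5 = 45*a^2 + a*(14*d + 5) + d^2 + 5*d - 50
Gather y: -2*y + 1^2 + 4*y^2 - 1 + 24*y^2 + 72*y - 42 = 28*y^2 + 70*y - 42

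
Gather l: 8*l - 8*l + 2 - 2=0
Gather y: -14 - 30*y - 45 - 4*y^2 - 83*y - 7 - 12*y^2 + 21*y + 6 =-16*y^2 - 92*y - 60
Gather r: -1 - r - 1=-r - 2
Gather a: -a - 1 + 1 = -a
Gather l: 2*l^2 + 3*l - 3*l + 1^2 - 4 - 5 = 2*l^2 - 8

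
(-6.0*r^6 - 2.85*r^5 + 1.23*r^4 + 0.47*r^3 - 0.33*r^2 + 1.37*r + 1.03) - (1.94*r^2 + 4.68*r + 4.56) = -6.0*r^6 - 2.85*r^5 + 1.23*r^4 + 0.47*r^3 - 2.27*r^2 - 3.31*r - 3.53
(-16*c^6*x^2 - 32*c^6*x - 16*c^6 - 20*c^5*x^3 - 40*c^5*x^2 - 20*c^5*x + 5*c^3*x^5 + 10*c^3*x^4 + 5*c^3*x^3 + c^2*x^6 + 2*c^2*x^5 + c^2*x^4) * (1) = -16*c^6*x^2 - 32*c^6*x - 16*c^6 - 20*c^5*x^3 - 40*c^5*x^2 - 20*c^5*x + 5*c^3*x^5 + 10*c^3*x^4 + 5*c^3*x^3 + c^2*x^6 + 2*c^2*x^5 + c^2*x^4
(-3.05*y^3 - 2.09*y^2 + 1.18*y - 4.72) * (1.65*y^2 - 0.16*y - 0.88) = -5.0325*y^5 - 2.9605*y^4 + 4.9654*y^3 - 6.1376*y^2 - 0.2832*y + 4.1536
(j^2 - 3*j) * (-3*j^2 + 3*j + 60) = -3*j^4 + 12*j^3 + 51*j^2 - 180*j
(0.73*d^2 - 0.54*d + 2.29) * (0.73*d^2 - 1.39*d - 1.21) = 0.5329*d^4 - 1.4089*d^3 + 1.539*d^2 - 2.5297*d - 2.7709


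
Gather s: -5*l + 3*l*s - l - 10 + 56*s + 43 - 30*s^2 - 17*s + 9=-6*l - 30*s^2 + s*(3*l + 39) + 42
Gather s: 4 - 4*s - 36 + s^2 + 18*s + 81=s^2 + 14*s + 49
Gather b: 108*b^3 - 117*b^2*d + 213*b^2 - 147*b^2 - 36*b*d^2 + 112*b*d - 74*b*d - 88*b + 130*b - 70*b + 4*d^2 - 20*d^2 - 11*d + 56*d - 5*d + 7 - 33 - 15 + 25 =108*b^3 + b^2*(66 - 117*d) + b*(-36*d^2 + 38*d - 28) - 16*d^2 + 40*d - 16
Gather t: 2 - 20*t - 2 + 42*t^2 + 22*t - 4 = 42*t^2 + 2*t - 4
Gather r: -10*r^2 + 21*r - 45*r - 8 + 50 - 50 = -10*r^2 - 24*r - 8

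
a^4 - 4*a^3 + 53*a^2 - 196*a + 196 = (a - 2)^2*(a - 7*I)*(a + 7*I)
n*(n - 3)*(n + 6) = n^3 + 3*n^2 - 18*n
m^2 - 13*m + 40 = (m - 8)*(m - 5)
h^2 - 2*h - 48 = (h - 8)*(h + 6)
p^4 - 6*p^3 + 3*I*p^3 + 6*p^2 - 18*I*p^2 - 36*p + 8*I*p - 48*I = (p - 6)*(p - 2*I)*(p + I)*(p + 4*I)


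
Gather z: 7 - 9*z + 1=8 - 9*z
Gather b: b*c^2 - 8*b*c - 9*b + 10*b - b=b*(c^2 - 8*c)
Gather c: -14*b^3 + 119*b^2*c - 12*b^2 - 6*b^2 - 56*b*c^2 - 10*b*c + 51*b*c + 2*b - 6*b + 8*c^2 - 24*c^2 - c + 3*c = -14*b^3 - 18*b^2 - 4*b + c^2*(-56*b - 16) + c*(119*b^2 + 41*b + 2)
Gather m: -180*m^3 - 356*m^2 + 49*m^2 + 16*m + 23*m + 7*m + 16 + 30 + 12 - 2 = -180*m^3 - 307*m^2 + 46*m + 56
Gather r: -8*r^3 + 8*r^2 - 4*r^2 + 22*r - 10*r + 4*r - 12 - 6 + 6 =-8*r^3 + 4*r^2 + 16*r - 12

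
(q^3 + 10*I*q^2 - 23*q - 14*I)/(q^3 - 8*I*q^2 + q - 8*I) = (q^2 + 9*I*q - 14)/(q^2 - 9*I*q - 8)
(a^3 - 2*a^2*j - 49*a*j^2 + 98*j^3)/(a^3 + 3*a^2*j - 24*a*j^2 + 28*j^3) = (a - 7*j)/(a - 2*j)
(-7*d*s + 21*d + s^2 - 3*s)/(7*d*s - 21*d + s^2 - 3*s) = (-7*d + s)/(7*d + s)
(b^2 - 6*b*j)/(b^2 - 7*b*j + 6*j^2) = b/(b - j)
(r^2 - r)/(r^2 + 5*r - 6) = r/(r + 6)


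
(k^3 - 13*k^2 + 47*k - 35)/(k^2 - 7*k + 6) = (k^2 - 12*k + 35)/(k - 6)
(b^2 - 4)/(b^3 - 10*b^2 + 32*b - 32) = (b + 2)/(b^2 - 8*b + 16)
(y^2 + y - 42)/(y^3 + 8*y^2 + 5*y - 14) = (y - 6)/(y^2 + y - 2)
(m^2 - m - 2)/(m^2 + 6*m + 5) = (m - 2)/(m + 5)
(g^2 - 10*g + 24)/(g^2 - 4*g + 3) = (g^2 - 10*g + 24)/(g^2 - 4*g + 3)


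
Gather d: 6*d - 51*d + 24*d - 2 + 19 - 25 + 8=-21*d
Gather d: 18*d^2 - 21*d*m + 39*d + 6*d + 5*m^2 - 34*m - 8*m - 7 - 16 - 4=18*d^2 + d*(45 - 21*m) + 5*m^2 - 42*m - 27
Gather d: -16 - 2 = -18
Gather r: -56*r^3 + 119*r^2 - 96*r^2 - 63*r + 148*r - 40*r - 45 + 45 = -56*r^3 + 23*r^2 + 45*r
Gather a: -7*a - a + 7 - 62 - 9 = -8*a - 64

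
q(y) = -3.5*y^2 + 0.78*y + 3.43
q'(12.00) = -83.22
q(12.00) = -491.21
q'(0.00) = 0.78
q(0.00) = 3.43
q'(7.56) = -52.14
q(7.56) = -190.71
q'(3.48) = -23.58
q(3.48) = -36.24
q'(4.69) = -32.05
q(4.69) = -69.90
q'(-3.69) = 26.61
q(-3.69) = -47.10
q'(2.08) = -13.78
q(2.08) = -10.09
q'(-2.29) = 16.81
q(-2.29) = -16.71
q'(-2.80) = 20.38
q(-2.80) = -26.19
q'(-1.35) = 10.23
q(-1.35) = -4.00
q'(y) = 0.78 - 7.0*y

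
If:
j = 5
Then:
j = 5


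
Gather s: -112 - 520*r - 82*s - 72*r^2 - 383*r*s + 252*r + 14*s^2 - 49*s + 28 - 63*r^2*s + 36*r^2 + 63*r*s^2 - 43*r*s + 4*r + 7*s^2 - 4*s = -36*r^2 - 264*r + s^2*(63*r + 21) + s*(-63*r^2 - 426*r - 135) - 84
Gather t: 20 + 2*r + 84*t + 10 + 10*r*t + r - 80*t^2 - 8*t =3*r - 80*t^2 + t*(10*r + 76) + 30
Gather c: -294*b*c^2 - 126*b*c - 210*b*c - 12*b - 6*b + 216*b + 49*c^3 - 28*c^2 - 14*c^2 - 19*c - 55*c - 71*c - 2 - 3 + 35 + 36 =198*b + 49*c^3 + c^2*(-294*b - 42) + c*(-336*b - 145) + 66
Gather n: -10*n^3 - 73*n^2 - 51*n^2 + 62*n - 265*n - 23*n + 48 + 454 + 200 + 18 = -10*n^3 - 124*n^2 - 226*n + 720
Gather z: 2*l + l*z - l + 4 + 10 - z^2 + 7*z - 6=l - z^2 + z*(l + 7) + 8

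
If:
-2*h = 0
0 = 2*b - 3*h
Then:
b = 0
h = 0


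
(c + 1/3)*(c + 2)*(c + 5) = c^3 + 22*c^2/3 + 37*c/3 + 10/3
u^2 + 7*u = u*(u + 7)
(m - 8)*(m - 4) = m^2 - 12*m + 32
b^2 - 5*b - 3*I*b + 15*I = (b - 5)*(b - 3*I)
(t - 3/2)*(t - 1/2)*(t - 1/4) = t^3 - 9*t^2/4 + 5*t/4 - 3/16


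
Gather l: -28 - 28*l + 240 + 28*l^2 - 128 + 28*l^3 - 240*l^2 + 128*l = 28*l^3 - 212*l^2 + 100*l + 84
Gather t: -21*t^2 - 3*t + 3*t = -21*t^2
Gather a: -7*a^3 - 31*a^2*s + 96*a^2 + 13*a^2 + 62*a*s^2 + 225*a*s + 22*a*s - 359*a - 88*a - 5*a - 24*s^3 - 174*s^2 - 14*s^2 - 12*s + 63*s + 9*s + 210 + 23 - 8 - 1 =-7*a^3 + a^2*(109 - 31*s) + a*(62*s^2 + 247*s - 452) - 24*s^3 - 188*s^2 + 60*s + 224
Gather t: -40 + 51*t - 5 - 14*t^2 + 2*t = -14*t^2 + 53*t - 45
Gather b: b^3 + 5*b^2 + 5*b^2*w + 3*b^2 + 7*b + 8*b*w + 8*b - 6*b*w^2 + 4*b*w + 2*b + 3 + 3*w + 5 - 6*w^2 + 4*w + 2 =b^3 + b^2*(5*w + 8) + b*(-6*w^2 + 12*w + 17) - 6*w^2 + 7*w + 10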